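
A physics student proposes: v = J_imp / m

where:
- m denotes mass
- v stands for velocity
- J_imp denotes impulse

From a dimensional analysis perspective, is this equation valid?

Yes

m (mass) has dimensions [M].
v (velocity) has dimensions [L T^-1].
J_imp (impulse) has dimensions [L M T^-1].

Left side: [L T^-1]
Right side: [L T^-1]

Both sides have the same dimensions, so the equation is dimensionally consistent.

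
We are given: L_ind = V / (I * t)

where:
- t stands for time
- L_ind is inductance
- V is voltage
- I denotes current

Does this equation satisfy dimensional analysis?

No

t (time) has dimensions [T].
L_ind (inductance) has dimensions [I^-2 L^2 M T^-2].
V (voltage) has dimensions [I^-1 L^2 M T^-3].
I (current) has dimensions [I].

Left side: [I^-2 L^2 M T^-2]
Right side: [I^-2 L^2 M T^-4]

The two sides have different dimensions, so the equation is NOT dimensionally consistent.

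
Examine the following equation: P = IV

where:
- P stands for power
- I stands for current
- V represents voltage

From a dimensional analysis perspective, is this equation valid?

Yes

P (power) has dimensions [L^2 M T^-3].
I (current) has dimensions [I].
V (voltage) has dimensions [I^-1 L^2 M T^-3].

Left side: [L^2 M T^-3]
Right side: [L^2 M T^-3]

Both sides have the same dimensions, so the equation is dimensionally consistent.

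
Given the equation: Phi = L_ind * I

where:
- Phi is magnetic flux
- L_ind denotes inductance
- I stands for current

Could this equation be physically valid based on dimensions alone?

Yes

Phi (magnetic flux) has dimensions [I^-1 L^2 M T^-2].
L_ind (inductance) has dimensions [I^-2 L^2 M T^-2].
I (current) has dimensions [I].

Left side: [I^-1 L^2 M T^-2]
Right side: [I^-1 L^2 M T^-2]

Both sides have the same dimensions, so the equation is dimensionally consistent.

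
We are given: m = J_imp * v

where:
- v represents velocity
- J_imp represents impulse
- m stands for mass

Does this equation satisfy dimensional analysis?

No

v (velocity) has dimensions [L T^-1].
J_imp (impulse) has dimensions [L M T^-1].
m (mass) has dimensions [M].

Left side: [M]
Right side: [L^2 M T^-2]

The two sides have different dimensions, so the equation is NOT dimensionally consistent.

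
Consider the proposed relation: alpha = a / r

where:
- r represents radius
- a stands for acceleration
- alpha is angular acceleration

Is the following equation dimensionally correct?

Yes

r (radius) has dimensions [L].
a (acceleration) has dimensions [L T^-2].
alpha (angular acceleration) has dimensions [T^-2].

Left side: [T^-2]
Right side: [T^-2]

Both sides have the same dimensions, so the equation is dimensionally consistent.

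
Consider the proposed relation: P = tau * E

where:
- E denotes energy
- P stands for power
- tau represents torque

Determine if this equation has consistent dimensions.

No

E (energy) has dimensions [L^2 M T^-2].
P (power) has dimensions [L^2 M T^-3].
tau (torque) has dimensions [L^2 M T^-2].

Left side: [L^2 M T^-3]
Right side: [L^4 M^2 T^-4]

The two sides have different dimensions, so the equation is NOT dimensionally consistent.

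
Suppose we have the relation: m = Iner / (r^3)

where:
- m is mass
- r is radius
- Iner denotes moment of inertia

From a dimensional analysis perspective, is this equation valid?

No

m (mass) has dimensions [M].
r (radius) has dimensions [L].
Iner (moment of inertia) has dimensions [L^2 M].

Left side: [M]
Right side: [L^-1 M]

The two sides have different dimensions, so the equation is NOT dimensionally consistent.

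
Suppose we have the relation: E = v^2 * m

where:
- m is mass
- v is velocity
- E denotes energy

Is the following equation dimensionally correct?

Yes

m (mass) has dimensions [M].
v (velocity) has dimensions [L T^-1].
E (energy) has dimensions [L^2 M T^-2].

Left side: [L^2 M T^-2]
Right side: [L^2 M T^-2]

Both sides have the same dimensions, so the equation is dimensionally consistent.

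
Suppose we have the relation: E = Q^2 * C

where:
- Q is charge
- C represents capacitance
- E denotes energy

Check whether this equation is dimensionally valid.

No

Q (charge) has dimensions [I T].
C (capacitance) has dimensions [I^2 L^-2 M^-1 T^4].
E (energy) has dimensions [L^2 M T^-2].

Left side: [L^2 M T^-2]
Right side: [I^4 L^-2 M^-1 T^6]

The two sides have different dimensions, so the equation is NOT dimensionally consistent.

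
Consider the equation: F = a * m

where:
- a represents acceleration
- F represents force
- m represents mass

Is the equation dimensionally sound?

Yes

a (acceleration) has dimensions [L T^-2].
F (force) has dimensions [L M T^-2].
m (mass) has dimensions [M].

Left side: [L M T^-2]
Right side: [L M T^-2]

Both sides have the same dimensions, so the equation is dimensionally consistent.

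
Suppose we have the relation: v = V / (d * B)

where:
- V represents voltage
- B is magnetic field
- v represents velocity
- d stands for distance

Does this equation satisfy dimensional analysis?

Yes

V (voltage) has dimensions [I^-1 L^2 M T^-3].
B (magnetic field) has dimensions [I^-1 M T^-2].
v (velocity) has dimensions [L T^-1].
d (distance) has dimensions [L].

Left side: [L T^-1]
Right side: [L T^-1]

Both sides have the same dimensions, so the equation is dimensionally consistent.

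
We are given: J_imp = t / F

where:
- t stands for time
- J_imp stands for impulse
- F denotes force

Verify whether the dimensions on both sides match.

No

t (time) has dimensions [T].
J_imp (impulse) has dimensions [L M T^-1].
F (force) has dimensions [L M T^-2].

Left side: [L M T^-1]
Right side: [L^-1 M^-1 T^3]

The two sides have different dimensions, so the equation is NOT dimensionally consistent.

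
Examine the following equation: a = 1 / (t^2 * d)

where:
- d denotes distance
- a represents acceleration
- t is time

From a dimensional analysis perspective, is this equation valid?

No

d (distance) has dimensions [L].
a (acceleration) has dimensions [L T^-2].
t (time) has dimensions [T].

Left side: [L T^-2]
Right side: [L^-1 T^-2]

The two sides have different dimensions, so the equation is NOT dimensionally consistent.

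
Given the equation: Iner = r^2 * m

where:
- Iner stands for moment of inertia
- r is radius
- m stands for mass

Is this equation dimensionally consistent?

Yes

Iner (moment of inertia) has dimensions [L^2 M].
r (radius) has dimensions [L].
m (mass) has dimensions [M].

Left side: [L^2 M]
Right side: [L^2 M]

Both sides have the same dimensions, so the equation is dimensionally consistent.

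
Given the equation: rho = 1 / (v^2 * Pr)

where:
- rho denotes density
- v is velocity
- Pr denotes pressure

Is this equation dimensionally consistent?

No

rho (density) has dimensions [L^-3 M].
v (velocity) has dimensions [L T^-1].
Pr (pressure) has dimensions [L^-1 M T^-2].

Left side: [L^-3 M]
Right side: [L^-1 M^-1 T^4]

The two sides have different dimensions, so the equation is NOT dimensionally consistent.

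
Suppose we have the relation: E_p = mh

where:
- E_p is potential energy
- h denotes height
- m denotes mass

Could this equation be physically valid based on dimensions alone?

No

E_p (potential energy) has dimensions [L^2 M T^-2].
h (height) has dimensions [L].
m (mass) has dimensions [M].

Left side: [L^2 M T^-2]
Right side: [L M]

The two sides have different dimensions, so the equation is NOT dimensionally consistent.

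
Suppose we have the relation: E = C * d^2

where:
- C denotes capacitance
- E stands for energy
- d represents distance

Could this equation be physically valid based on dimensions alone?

No

C (capacitance) has dimensions [I^2 L^-2 M^-1 T^4].
E (energy) has dimensions [L^2 M T^-2].
d (distance) has dimensions [L].

Left side: [L^2 M T^-2]
Right side: [I^2 M^-1 T^4]

The two sides have different dimensions, so the equation is NOT dimensionally consistent.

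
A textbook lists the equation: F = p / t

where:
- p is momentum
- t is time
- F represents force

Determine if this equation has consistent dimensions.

Yes

p (momentum) has dimensions [L M T^-1].
t (time) has dimensions [T].
F (force) has dimensions [L M T^-2].

Left side: [L M T^-2]
Right side: [L M T^-2]

Both sides have the same dimensions, so the equation is dimensionally consistent.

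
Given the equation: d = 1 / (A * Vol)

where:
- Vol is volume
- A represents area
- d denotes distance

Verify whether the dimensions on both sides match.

No

Vol (volume) has dimensions [L^3].
A (area) has dimensions [L^2].
d (distance) has dimensions [L].

Left side: [L]
Right side: [L^-5]

The two sides have different dimensions, so the equation is NOT dimensionally consistent.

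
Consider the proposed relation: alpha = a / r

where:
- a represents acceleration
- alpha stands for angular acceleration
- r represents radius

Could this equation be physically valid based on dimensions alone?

Yes

a (acceleration) has dimensions [L T^-2].
alpha (angular acceleration) has dimensions [T^-2].
r (radius) has dimensions [L].

Left side: [T^-2]
Right side: [T^-2]

Both sides have the same dimensions, so the equation is dimensionally consistent.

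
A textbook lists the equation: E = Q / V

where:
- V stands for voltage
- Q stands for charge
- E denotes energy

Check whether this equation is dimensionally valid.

No

V (voltage) has dimensions [I^-1 L^2 M T^-3].
Q (charge) has dimensions [I T].
E (energy) has dimensions [L^2 M T^-2].

Left side: [L^2 M T^-2]
Right side: [I^2 L^-2 M^-1 T^4]

The two sides have different dimensions, so the equation is NOT dimensionally consistent.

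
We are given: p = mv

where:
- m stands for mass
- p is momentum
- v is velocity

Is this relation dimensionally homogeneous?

Yes

m (mass) has dimensions [M].
p (momentum) has dimensions [L M T^-1].
v (velocity) has dimensions [L T^-1].

Left side: [L M T^-1]
Right side: [L M T^-1]

Both sides have the same dimensions, so the equation is dimensionally consistent.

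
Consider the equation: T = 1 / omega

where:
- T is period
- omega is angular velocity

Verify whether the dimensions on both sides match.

Yes

T (period) has dimensions [T].
omega (angular velocity) has dimensions [T^-1].

Left side: [T]
Right side: [T]

Both sides have the same dimensions, so the equation is dimensionally consistent.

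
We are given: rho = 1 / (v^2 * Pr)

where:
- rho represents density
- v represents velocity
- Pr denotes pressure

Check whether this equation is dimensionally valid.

No

rho (density) has dimensions [L^-3 M].
v (velocity) has dimensions [L T^-1].
Pr (pressure) has dimensions [L^-1 M T^-2].

Left side: [L^-3 M]
Right side: [L^-1 M^-1 T^4]

The two sides have different dimensions, so the equation is NOT dimensionally consistent.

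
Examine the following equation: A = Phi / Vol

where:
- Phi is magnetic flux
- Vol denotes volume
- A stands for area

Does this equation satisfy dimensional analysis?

No

Phi (magnetic flux) has dimensions [I^-1 L^2 M T^-2].
Vol (volume) has dimensions [L^3].
A (area) has dimensions [L^2].

Left side: [L^2]
Right side: [I^-1 L^-1 M T^-2]

The two sides have different dimensions, so the equation is NOT dimensionally consistent.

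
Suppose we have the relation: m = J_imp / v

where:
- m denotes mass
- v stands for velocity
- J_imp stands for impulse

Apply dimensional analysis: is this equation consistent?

Yes

m (mass) has dimensions [M].
v (velocity) has dimensions [L T^-1].
J_imp (impulse) has dimensions [L M T^-1].

Left side: [M]
Right side: [M]

Both sides have the same dimensions, so the equation is dimensionally consistent.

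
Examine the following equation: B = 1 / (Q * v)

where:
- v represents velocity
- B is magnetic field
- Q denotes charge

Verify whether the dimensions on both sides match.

No

v (velocity) has dimensions [L T^-1].
B (magnetic field) has dimensions [I^-1 M T^-2].
Q (charge) has dimensions [I T].

Left side: [I^-1 M T^-2]
Right side: [I^-1 L^-1]

The two sides have different dimensions, so the equation is NOT dimensionally consistent.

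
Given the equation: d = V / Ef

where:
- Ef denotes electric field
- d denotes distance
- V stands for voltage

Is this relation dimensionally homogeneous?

Yes

Ef (electric field) has dimensions [I^-1 L M T^-3].
d (distance) has dimensions [L].
V (voltage) has dimensions [I^-1 L^2 M T^-3].

Left side: [L]
Right side: [L]

Both sides have the same dimensions, so the equation is dimensionally consistent.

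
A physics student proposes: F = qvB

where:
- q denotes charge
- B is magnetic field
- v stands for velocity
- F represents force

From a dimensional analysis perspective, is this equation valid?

Yes

q (charge) has dimensions [I T].
B (magnetic field) has dimensions [I^-1 M T^-2].
v (velocity) has dimensions [L T^-1].
F (force) has dimensions [L M T^-2].

Left side: [L M T^-2]
Right side: [L M T^-2]

Both sides have the same dimensions, so the equation is dimensionally consistent.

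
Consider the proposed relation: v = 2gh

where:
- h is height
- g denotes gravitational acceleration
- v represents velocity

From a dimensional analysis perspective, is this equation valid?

No

h (height) has dimensions [L].
g (gravitational acceleration) has dimensions [L T^-2].
v (velocity) has dimensions [L T^-1].

Left side: [L T^-1]
Right side: [L^2 T^-2]

The two sides have different dimensions, so the equation is NOT dimensionally consistent.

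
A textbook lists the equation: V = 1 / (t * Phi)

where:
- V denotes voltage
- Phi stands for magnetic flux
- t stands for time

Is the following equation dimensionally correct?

No

V (voltage) has dimensions [I^-1 L^2 M T^-3].
Phi (magnetic flux) has dimensions [I^-1 L^2 M T^-2].
t (time) has dimensions [T].

Left side: [I^-1 L^2 M T^-3]
Right side: [I L^-2 M^-1 T]

The two sides have different dimensions, so the equation is NOT dimensionally consistent.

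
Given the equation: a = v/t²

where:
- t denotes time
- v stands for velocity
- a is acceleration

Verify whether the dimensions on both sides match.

No

t (time) has dimensions [T].
v (velocity) has dimensions [L T^-1].
a (acceleration) has dimensions [L T^-2].

Left side: [L T^-2]
Right side: [L T^-3]

The two sides have different dimensions, so the equation is NOT dimensionally consistent.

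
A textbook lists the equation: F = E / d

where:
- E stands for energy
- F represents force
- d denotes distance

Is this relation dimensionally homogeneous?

Yes

E (energy) has dimensions [L^2 M T^-2].
F (force) has dimensions [L M T^-2].
d (distance) has dimensions [L].

Left side: [L M T^-2]
Right side: [L M T^-2]

Both sides have the same dimensions, so the equation is dimensionally consistent.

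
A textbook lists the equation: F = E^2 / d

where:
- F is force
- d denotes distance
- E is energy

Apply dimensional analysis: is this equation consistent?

No

F (force) has dimensions [L M T^-2].
d (distance) has dimensions [L].
E (energy) has dimensions [L^2 M T^-2].

Left side: [L M T^-2]
Right side: [L^3 M^2 T^-4]

The two sides have different dimensions, so the equation is NOT dimensionally consistent.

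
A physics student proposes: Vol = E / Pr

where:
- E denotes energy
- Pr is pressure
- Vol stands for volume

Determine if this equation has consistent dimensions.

Yes

E (energy) has dimensions [L^2 M T^-2].
Pr (pressure) has dimensions [L^-1 M T^-2].
Vol (volume) has dimensions [L^3].

Left side: [L^3]
Right side: [L^3]

Both sides have the same dimensions, so the equation is dimensionally consistent.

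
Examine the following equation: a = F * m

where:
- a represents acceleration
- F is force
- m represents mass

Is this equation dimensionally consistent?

No

a (acceleration) has dimensions [L T^-2].
F (force) has dimensions [L M T^-2].
m (mass) has dimensions [M].

Left side: [L T^-2]
Right side: [L M^2 T^-2]

The two sides have different dimensions, so the equation is NOT dimensionally consistent.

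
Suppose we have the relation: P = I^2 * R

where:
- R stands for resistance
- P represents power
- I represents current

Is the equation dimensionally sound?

Yes

R (resistance) has dimensions [I^-2 L^2 M T^-3].
P (power) has dimensions [L^2 M T^-3].
I (current) has dimensions [I].

Left side: [L^2 M T^-3]
Right side: [L^2 M T^-3]

Both sides have the same dimensions, so the equation is dimensionally consistent.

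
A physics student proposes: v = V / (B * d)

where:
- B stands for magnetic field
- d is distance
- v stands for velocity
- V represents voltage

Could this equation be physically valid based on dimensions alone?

Yes

B (magnetic field) has dimensions [I^-1 M T^-2].
d (distance) has dimensions [L].
v (velocity) has dimensions [L T^-1].
V (voltage) has dimensions [I^-1 L^2 M T^-3].

Left side: [L T^-1]
Right side: [L T^-1]

Both sides have the same dimensions, so the equation is dimensionally consistent.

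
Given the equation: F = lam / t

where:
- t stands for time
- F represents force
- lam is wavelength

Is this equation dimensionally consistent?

No

t (time) has dimensions [T].
F (force) has dimensions [L M T^-2].
lam (wavelength) has dimensions [L].

Left side: [L M T^-2]
Right side: [L T^-1]

The two sides have different dimensions, so the equation is NOT dimensionally consistent.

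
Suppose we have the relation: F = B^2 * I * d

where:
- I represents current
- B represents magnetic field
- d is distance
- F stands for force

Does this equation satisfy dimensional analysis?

No

I (current) has dimensions [I].
B (magnetic field) has dimensions [I^-1 M T^-2].
d (distance) has dimensions [L].
F (force) has dimensions [L M T^-2].

Left side: [L M T^-2]
Right side: [I^-1 L M^2 T^-4]

The two sides have different dimensions, so the equation is NOT dimensionally consistent.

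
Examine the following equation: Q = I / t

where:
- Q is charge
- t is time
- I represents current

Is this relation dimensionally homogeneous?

No

Q (charge) has dimensions [I T].
t (time) has dimensions [T].
I (current) has dimensions [I].

Left side: [I T]
Right side: [I T^-1]

The two sides have different dimensions, so the equation is NOT dimensionally consistent.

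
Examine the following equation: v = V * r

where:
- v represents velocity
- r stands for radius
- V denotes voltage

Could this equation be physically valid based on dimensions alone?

No

v (velocity) has dimensions [L T^-1].
r (radius) has dimensions [L].
V (voltage) has dimensions [I^-1 L^2 M T^-3].

Left side: [L T^-1]
Right side: [I^-1 L^3 M T^-3]

The two sides have different dimensions, so the equation is NOT dimensionally consistent.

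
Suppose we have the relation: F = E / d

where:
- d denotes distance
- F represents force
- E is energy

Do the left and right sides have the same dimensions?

Yes

d (distance) has dimensions [L].
F (force) has dimensions [L M T^-2].
E (energy) has dimensions [L^2 M T^-2].

Left side: [L M T^-2]
Right side: [L M T^-2]

Both sides have the same dimensions, so the equation is dimensionally consistent.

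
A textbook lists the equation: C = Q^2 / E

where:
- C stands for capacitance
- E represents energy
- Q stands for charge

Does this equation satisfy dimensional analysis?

Yes

C (capacitance) has dimensions [I^2 L^-2 M^-1 T^4].
E (energy) has dimensions [L^2 M T^-2].
Q (charge) has dimensions [I T].

Left side: [I^2 L^-2 M^-1 T^4]
Right side: [I^2 L^-2 M^-1 T^4]

Both sides have the same dimensions, so the equation is dimensionally consistent.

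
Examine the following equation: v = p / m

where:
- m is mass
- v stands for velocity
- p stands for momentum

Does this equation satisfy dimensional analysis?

Yes

m (mass) has dimensions [M].
v (velocity) has dimensions [L T^-1].
p (momentum) has dimensions [L M T^-1].

Left side: [L T^-1]
Right side: [L T^-1]

Both sides have the same dimensions, so the equation is dimensionally consistent.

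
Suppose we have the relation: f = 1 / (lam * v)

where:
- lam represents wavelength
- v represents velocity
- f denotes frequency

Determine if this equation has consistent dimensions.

No

lam (wavelength) has dimensions [L].
v (velocity) has dimensions [L T^-1].
f (frequency) has dimensions [T^-1].

Left side: [T^-1]
Right side: [L^-2 T]

The two sides have different dimensions, so the equation is NOT dimensionally consistent.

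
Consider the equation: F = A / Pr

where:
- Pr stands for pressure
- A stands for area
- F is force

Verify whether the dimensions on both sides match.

No

Pr (pressure) has dimensions [L^-1 M T^-2].
A (area) has dimensions [L^2].
F (force) has dimensions [L M T^-2].

Left side: [L M T^-2]
Right side: [L^3 M^-1 T^2]

The two sides have different dimensions, so the equation is NOT dimensionally consistent.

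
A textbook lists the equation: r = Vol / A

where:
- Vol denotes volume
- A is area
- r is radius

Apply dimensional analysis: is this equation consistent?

Yes

Vol (volume) has dimensions [L^3].
A (area) has dimensions [L^2].
r (radius) has dimensions [L].

Left side: [L]
Right side: [L]

Both sides have the same dimensions, so the equation is dimensionally consistent.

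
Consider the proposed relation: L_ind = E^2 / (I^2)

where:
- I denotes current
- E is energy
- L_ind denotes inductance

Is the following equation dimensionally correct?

No

I (current) has dimensions [I].
E (energy) has dimensions [L^2 M T^-2].
L_ind (inductance) has dimensions [I^-2 L^2 M T^-2].

Left side: [I^-2 L^2 M T^-2]
Right side: [I^-2 L^4 M^2 T^-4]

The two sides have different dimensions, so the equation is NOT dimensionally consistent.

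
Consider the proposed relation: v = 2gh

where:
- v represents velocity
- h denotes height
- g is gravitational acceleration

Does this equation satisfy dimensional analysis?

No

v (velocity) has dimensions [L T^-1].
h (height) has dimensions [L].
g (gravitational acceleration) has dimensions [L T^-2].

Left side: [L T^-1]
Right side: [L^2 T^-2]

The two sides have different dimensions, so the equation is NOT dimensionally consistent.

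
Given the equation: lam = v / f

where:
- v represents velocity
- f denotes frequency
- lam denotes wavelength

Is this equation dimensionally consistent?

Yes

v (velocity) has dimensions [L T^-1].
f (frequency) has dimensions [T^-1].
lam (wavelength) has dimensions [L].

Left side: [L]
Right side: [L]

Both sides have the same dimensions, so the equation is dimensionally consistent.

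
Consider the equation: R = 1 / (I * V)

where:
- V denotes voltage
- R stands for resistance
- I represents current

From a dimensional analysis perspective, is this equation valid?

No

V (voltage) has dimensions [I^-1 L^2 M T^-3].
R (resistance) has dimensions [I^-2 L^2 M T^-3].
I (current) has dimensions [I].

Left side: [I^-2 L^2 M T^-3]
Right side: [L^-2 M^-1 T^3]

The two sides have different dimensions, so the equation is NOT dimensionally consistent.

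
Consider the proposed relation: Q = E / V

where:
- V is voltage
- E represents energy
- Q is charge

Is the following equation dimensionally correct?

Yes

V (voltage) has dimensions [I^-1 L^2 M T^-3].
E (energy) has dimensions [L^2 M T^-2].
Q (charge) has dimensions [I T].

Left side: [I T]
Right side: [I T]

Both sides have the same dimensions, so the equation is dimensionally consistent.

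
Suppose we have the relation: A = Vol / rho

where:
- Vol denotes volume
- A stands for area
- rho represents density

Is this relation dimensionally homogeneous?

No

Vol (volume) has dimensions [L^3].
A (area) has dimensions [L^2].
rho (density) has dimensions [L^-3 M].

Left side: [L^2]
Right side: [L^6 M^-1]

The two sides have different dimensions, so the equation is NOT dimensionally consistent.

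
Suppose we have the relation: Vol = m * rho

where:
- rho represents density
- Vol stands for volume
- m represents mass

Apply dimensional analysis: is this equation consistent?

No

rho (density) has dimensions [L^-3 M].
Vol (volume) has dimensions [L^3].
m (mass) has dimensions [M].

Left side: [L^3]
Right side: [L^-3 M^2]

The two sides have different dimensions, so the equation is NOT dimensionally consistent.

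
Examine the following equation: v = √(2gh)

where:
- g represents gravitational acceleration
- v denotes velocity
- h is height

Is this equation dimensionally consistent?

Yes

g (gravitational acceleration) has dimensions [L T^-2].
v (velocity) has dimensions [L T^-1].
h (height) has dimensions [L].

Left side: [L T^-1]
Right side: [L T^-1]

Both sides have the same dimensions, so the equation is dimensionally consistent.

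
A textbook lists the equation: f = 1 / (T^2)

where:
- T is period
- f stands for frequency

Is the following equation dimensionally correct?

No

T (period) has dimensions [T].
f (frequency) has dimensions [T^-1].

Left side: [T^-1]
Right side: [T^-2]

The two sides have different dimensions, so the equation is NOT dimensionally consistent.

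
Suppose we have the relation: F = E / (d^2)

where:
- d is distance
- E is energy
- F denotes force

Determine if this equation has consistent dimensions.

No

d (distance) has dimensions [L].
E (energy) has dimensions [L^2 M T^-2].
F (force) has dimensions [L M T^-2].

Left side: [L M T^-2]
Right side: [M T^-2]

The two sides have different dimensions, so the equation is NOT dimensionally consistent.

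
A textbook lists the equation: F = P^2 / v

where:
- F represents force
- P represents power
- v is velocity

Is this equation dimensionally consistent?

No

F (force) has dimensions [L M T^-2].
P (power) has dimensions [L^2 M T^-3].
v (velocity) has dimensions [L T^-1].

Left side: [L M T^-2]
Right side: [L^3 M^2 T^-5]

The two sides have different dimensions, so the equation is NOT dimensionally consistent.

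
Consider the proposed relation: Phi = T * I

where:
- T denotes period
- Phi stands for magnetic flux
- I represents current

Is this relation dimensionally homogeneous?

No

T (period) has dimensions [T].
Phi (magnetic flux) has dimensions [I^-1 L^2 M T^-2].
I (current) has dimensions [I].

Left side: [I^-1 L^2 M T^-2]
Right side: [I T]

The two sides have different dimensions, so the equation is NOT dimensionally consistent.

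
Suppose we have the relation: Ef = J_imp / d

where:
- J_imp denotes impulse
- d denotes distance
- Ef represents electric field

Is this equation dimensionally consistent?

No

J_imp (impulse) has dimensions [L M T^-1].
d (distance) has dimensions [L].
Ef (electric field) has dimensions [I^-1 L M T^-3].

Left side: [I^-1 L M T^-3]
Right side: [M T^-1]

The two sides have different dimensions, so the equation is NOT dimensionally consistent.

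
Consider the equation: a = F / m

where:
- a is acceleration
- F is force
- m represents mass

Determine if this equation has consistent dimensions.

Yes

a (acceleration) has dimensions [L T^-2].
F (force) has dimensions [L M T^-2].
m (mass) has dimensions [M].

Left side: [L T^-2]
Right side: [L T^-2]

Both sides have the same dimensions, so the equation is dimensionally consistent.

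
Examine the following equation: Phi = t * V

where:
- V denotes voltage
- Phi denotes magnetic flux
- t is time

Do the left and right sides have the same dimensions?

Yes

V (voltage) has dimensions [I^-1 L^2 M T^-3].
Phi (magnetic flux) has dimensions [I^-1 L^2 M T^-2].
t (time) has dimensions [T].

Left side: [I^-1 L^2 M T^-2]
Right side: [I^-1 L^2 M T^-2]

Both sides have the same dimensions, so the equation is dimensionally consistent.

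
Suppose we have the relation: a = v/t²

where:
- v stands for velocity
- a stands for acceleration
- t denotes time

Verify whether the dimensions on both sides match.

No

v (velocity) has dimensions [L T^-1].
a (acceleration) has dimensions [L T^-2].
t (time) has dimensions [T].

Left side: [L T^-2]
Right side: [L T^-3]

The two sides have different dimensions, so the equation is NOT dimensionally consistent.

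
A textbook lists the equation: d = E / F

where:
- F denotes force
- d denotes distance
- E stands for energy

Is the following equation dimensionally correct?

Yes

F (force) has dimensions [L M T^-2].
d (distance) has dimensions [L].
E (energy) has dimensions [L^2 M T^-2].

Left side: [L]
Right side: [L]

Both sides have the same dimensions, so the equation is dimensionally consistent.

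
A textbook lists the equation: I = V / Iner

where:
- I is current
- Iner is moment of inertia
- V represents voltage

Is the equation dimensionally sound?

No

I (current) has dimensions [I].
Iner (moment of inertia) has dimensions [L^2 M].
V (voltage) has dimensions [I^-1 L^2 M T^-3].

Left side: [I]
Right side: [I^-1 T^-3]

The two sides have different dimensions, so the equation is NOT dimensionally consistent.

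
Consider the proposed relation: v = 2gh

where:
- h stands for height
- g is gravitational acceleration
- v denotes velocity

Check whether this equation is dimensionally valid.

No

h (height) has dimensions [L].
g (gravitational acceleration) has dimensions [L T^-2].
v (velocity) has dimensions [L T^-1].

Left side: [L T^-1]
Right side: [L^2 T^-2]

The two sides have different dimensions, so the equation is NOT dimensionally consistent.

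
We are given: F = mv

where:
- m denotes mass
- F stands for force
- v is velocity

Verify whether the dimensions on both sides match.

No

m (mass) has dimensions [M].
F (force) has dimensions [L M T^-2].
v (velocity) has dimensions [L T^-1].

Left side: [L M T^-2]
Right side: [L M T^-1]

The two sides have different dimensions, so the equation is NOT dimensionally consistent.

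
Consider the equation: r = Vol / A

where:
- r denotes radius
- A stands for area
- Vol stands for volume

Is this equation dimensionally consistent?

Yes

r (radius) has dimensions [L].
A (area) has dimensions [L^2].
Vol (volume) has dimensions [L^3].

Left side: [L]
Right side: [L]

Both sides have the same dimensions, so the equation is dimensionally consistent.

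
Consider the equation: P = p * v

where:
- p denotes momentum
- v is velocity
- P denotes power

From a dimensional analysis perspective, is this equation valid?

No

p (momentum) has dimensions [L M T^-1].
v (velocity) has dimensions [L T^-1].
P (power) has dimensions [L^2 M T^-3].

Left side: [L^2 M T^-3]
Right side: [L^2 M T^-2]

The two sides have different dimensions, so the equation is NOT dimensionally consistent.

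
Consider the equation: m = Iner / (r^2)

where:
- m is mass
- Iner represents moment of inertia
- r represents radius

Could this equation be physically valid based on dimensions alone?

Yes

m (mass) has dimensions [M].
Iner (moment of inertia) has dimensions [L^2 M].
r (radius) has dimensions [L].

Left side: [M]
Right side: [M]

Both sides have the same dimensions, so the equation is dimensionally consistent.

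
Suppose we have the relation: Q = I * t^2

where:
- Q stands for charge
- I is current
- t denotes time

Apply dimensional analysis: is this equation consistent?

No

Q (charge) has dimensions [I T].
I (current) has dimensions [I].
t (time) has dimensions [T].

Left side: [I T]
Right side: [I T^2]

The two sides have different dimensions, so the equation is NOT dimensionally consistent.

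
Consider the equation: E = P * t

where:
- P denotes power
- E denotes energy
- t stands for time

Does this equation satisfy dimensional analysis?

Yes

P (power) has dimensions [L^2 M T^-3].
E (energy) has dimensions [L^2 M T^-2].
t (time) has dimensions [T].

Left side: [L^2 M T^-2]
Right side: [L^2 M T^-2]

Both sides have the same dimensions, so the equation is dimensionally consistent.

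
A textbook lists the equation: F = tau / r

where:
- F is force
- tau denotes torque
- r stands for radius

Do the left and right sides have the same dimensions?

Yes

F (force) has dimensions [L M T^-2].
tau (torque) has dimensions [L^2 M T^-2].
r (radius) has dimensions [L].

Left side: [L M T^-2]
Right side: [L M T^-2]

Both sides have the same dimensions, so the equation is dimensionally consistent.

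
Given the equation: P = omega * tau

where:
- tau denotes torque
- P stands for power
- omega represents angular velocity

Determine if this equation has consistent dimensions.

Yes

tau (torque) has dimensions [L^2 M T^-2].
P (power) has dimensions [L^2 M T^-3].
omega (angular velocity) has dimensions [T^-1].

Left side: [L^2 M T^-3]
Right side: [L^2 M T^-3]

Both sides have the same dimensions, so the equation is dimensionally consistent.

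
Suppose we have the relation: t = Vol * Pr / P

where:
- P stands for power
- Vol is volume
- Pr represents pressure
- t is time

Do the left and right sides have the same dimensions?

Yes

P (power) has dimensions [L^2 M T^-3].
Vol (volume) has dimensions [L^3].
Pr (pressure) has dimensions [L^-1 M T^-2].
t (time) has dimensions [T].

Left side: [T]
Right side: [T]

Both sides have the same dimensions, so the equation is dimensionally consistent.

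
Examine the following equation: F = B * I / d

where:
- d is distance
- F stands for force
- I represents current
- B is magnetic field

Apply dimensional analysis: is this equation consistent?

No

d (distance) has dimensions [L].
F (force) has dimensions [L M T^-2].
I (current) has dimensions [I].
B (magnetic field) has dimensions [I^-1 M T^-2].

Left side: [L M T^-2]
Right side: [L^-1 M T^-2]

The two sides have different dimensions, so the equation is NOT dimensionally consistent.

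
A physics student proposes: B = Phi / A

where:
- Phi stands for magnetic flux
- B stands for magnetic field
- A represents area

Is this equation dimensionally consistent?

Yes

Phi (magnetic flux) has dimensions [I^-1 L^2 M T^-2].
B (magnetic field) has dimensions [I^-1 M T^-2].
A (area) has dimensions [L^2].

Left side: [I^-1 M T^-2]
Right side: [I^-1 M T^-2]

Both sides have the same dimensions, so the equation is dimensionally consistent.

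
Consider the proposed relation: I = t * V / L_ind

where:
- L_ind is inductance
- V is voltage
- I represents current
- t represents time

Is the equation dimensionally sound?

Yes

L_ind (inductance) has dimensions [I^-2 L^2 M T^-2].
V (voltage) has dimensions [I^-1 L^2 M T^-3].
I (current) has dimensions [I].
t (time) has dimensions [T].

Left side: [I]
Right side: [I]

Both sides have the same dimensions, so the equation is dimensionally consistent.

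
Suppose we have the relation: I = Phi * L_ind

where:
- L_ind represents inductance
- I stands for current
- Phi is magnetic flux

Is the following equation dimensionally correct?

No

L_ind (inductance) has dimensions [I^-2 L^2 M T^-2].
I (current) has dimensions [I].
Phi (magnetic flux) has dimensions [I^-1 L^2 M T^-2].

Left side: [I]
Right side: [I^-3 L^4 M^2 T^-4]

The two sides have different dimensions, so the equation is NOT dimensionally consistent.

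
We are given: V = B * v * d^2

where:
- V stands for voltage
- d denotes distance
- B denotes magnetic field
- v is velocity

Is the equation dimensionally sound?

No

V (voltage) has dimensions [I^-1 L^2 M T^-3].
d (distance) has dimensions [L].
B (magnetic field) has dimensions [I^-1 M T^-2].
v (velocity) has dimensions [L T^-1].

Left side: [I^-1 L^2 M T^-3]
Right side: [I^-1 L^3 M T^-3]

The two sides have different dimensions, so the equation is NOT dimensionally consistent.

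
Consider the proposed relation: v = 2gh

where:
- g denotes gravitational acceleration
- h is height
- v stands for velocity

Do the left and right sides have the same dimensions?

No

g (gravitational acceleration) has dimensions [L T^-2].
h (height) has dimensions [L].
v (velocity) has dimensions [L T^-1].

Left side: [L T^-1]
Right side: [L^2 T^-2]

The two sides have different dimensions, so the equation is NOT dimensionally consistent.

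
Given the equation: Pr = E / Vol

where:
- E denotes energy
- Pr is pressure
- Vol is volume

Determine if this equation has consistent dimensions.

Yes

E (energy) has dimensions [L^2 M T^-2].
Pr (pressure) has dimensions [L^-1 M T^-2].
Vol (volume) has dimensions [L^3].

Left side: [L^-1 M T^-2]
Right side: [L^-1 M T^-2]

Both sides have the same dimensions, so the equation is dimensionally consistent.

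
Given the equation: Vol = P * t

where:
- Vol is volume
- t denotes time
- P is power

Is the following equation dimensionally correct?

No

Vol (volume) has dimensions [L^3].
t (time) has dimensions [T].
P (power) has dimensions [L^2 M T^-3].

Left side: [L^3]
Right side: [L^2 M T^-2]

The two sides have different dimensions, so the equation is NOT dimensionally consistent.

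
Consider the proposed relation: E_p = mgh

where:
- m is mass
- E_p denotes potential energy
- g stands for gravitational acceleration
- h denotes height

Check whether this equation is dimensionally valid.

Yes

m (mass) has dimensions [M].
E_p (potential energy) has dimensions [L^2 M T^-2].
g (gravitational acceleration) has dimensions [L T^-2].
h (height) has dimensions [L].

Left side: [L^2 M T^-2]
Right side: [L^2 M T^-2]

Both sides have the same dimensions, so the equation is dimensionally consistent.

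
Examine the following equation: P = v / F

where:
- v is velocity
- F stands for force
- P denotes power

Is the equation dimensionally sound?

No

v (velocity) has dimensions [L T^-1].
F (force) has dimensions [L M T^-2].
P (power) has dimensions [L^2 M T^-3].

Left side: [L^2 M T^-3]
Right side: [M^-1 T]

The two sides have different dimensions, so the equation is NOT dimensionally consistent.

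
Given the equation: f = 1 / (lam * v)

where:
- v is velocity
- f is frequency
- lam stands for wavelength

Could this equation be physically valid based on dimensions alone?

No

v (velocity) has dimensions [L T^-1].
f (frequency) has dimensions [T^-1].
lam (wavelength) has dimensions [L].

Left side: [T^-1]
Right side: [L^-2 T]

The two sides have different dimensions, so the equation is NOT dimensionally consistent.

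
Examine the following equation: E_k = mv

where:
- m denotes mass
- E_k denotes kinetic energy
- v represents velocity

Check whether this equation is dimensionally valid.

No

m (mass) has dimensions [M].
E_k (kinetic energy) has dimensions [L^2 M T^-2].
v (velocity) has dimensions [L T^-1].

Left side: [L^2 M T^-2]
Right side: [L M T^-1]

The two sides have different dimensions, so the equation is NOT dimensionally consistent.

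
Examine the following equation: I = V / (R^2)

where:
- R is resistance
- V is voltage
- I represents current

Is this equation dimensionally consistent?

No

R (resistance) has dimensions [I^-2 L^2 M T^-3].
V (voltage) has dimensions [I^-1 L^2 M T^-3].
I (current) has dimensions [I].

Left side: [I]
Right side: [I^3 L^-2 M^-1 T^3]

The two sides have different dimensions, so the equation is NOT dimensionally consistent.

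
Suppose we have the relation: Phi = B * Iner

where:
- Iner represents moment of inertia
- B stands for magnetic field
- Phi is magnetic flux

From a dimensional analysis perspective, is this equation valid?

No

Iner (moment of inertia) has dimensions [L^2 M].
B (magnetic field) has dimensions [I^-1 M T^-2].
Phi (magnetic flux) has dimensions [I^-1 L^2 M T^-2].

Left side: [I^-1 L^2 M T^-2]
Right side: [I^-1 L^2 M^2 T^-2]

The two sides have different dimensions, so the equation is NOT dimensionally consistent.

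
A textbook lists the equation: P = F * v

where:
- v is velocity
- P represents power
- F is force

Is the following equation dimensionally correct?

Yes

v (velocity) has dimensions [L T^-1].
P (power) has dimensions [L^2 M T^-3].
F (force) has dimensions [L M T^-2].

Left side: [L^2 M T^-3]
Right side: [L^2 M T^-3]

Both sides have the same dimensions, so the equation is dimensionally consistent.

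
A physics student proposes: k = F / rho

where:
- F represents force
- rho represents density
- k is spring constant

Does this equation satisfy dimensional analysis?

No

F (force) has dimensions [L M T^-2].
rho (density) has dimensions [L^-3 M].
k (spring constant) has dimensions [M T^-2].

Left side: [M T^-2]
Right side: [L^4 T^-2]

The two sides have different dimensions, so the equation is NOT dimensionally consistent.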